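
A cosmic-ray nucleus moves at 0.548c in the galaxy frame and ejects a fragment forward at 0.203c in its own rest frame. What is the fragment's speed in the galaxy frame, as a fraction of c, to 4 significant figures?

Compose boost 2: (0.203 + 0.548)/(1 + 0.203×0.548) = 0.7510/1.11124 = 0.6758

u ≈ 0.6758c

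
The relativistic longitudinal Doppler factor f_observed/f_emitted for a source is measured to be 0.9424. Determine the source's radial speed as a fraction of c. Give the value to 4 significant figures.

β ≈ 0.05926

f_obs/f_src = √((1−β)/(1+β)) = 0.9424  ⇒  (1−β)/(1+β) = 0.888118
β = |1 − D²|/(1 + D²) = |1 − 0.888118|/(1 + 0.888118) = 0.05926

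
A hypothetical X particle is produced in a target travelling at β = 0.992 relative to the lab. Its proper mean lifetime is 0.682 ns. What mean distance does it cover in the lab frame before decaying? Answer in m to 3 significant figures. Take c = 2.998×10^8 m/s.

d ≈ 1.61 m

γ = 1/√(1 − 0.992²) = 7.9216
Dilated lifetime: Δt = γτ₀ = 7.9216 × 0.682 ns = 5.4025 ns
d = vΔt = 0.992c × 5.4025 ns = 2.9740×10^8 m/s × 5.4025×10^-9 s = 1.61 m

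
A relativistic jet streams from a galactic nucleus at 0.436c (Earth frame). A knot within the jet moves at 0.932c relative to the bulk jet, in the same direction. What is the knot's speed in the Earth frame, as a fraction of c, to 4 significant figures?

u ≈ 0.9727c

Relativistic velocity addition: u = (u' + v)/(1 + u'v/c²)
= (0.932 + 0.436)/(1 + 0.932×0.436) = 1.368/1.40635 = 0.9727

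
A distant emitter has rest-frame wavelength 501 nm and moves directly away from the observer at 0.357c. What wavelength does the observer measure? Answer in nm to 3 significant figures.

Relativistic Doppler: λ_obs = λ_src √((1+β)/(1−β))
= 501 × √(1.3570/0.64300) = 501 × 1.4527 = 728 nm

λ_obs ≈ 728 nm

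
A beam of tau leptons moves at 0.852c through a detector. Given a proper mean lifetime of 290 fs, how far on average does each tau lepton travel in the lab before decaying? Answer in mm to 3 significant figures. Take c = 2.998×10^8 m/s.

γ = 1/√(1 − 0.852²) = 1.9101
Dilated lifetime: Δt = γτ₀ = 1.9101 × 290 fs = 553.92 fs
d = vΔt = 0.852c × 553.92 fs = 2.5543×10^8 m/s × 5.5392×10^-13 s = 0.141 mm

d ≈ 0.141 mm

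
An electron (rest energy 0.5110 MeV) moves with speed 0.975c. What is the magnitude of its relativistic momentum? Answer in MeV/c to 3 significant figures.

p ≈ 2.24 MeV/c

γ = 1/√(1 − 0.975²) = 4.5004
p = γβm₀c = 4.5004 × 0.975 × 0.5110 MeV/c = 2.24 MeV/c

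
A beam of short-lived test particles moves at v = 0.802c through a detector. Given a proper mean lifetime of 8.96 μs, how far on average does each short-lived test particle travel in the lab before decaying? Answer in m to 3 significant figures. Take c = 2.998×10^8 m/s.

d ≈ 3610 m

γ = 1/√(1 − 0.802²) = 1.6741
Dilated lifetime: Δt = γτ₀ = 1.6741 × 8.96 μs = 15.000 μs
d = vΔt = 0.802c × 15.000 μs = 2.4044×10^8 m/s × 1.5000×10^-5 s = 3610 m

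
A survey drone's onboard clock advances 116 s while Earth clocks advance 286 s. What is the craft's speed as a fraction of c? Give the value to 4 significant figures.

γ = Δt/τ₀ = 286/116 = 2.46552
β = √(1 − 1/γ²) = √(1 − 1/2.46552²) = 0.9141

β ≈ 0.9141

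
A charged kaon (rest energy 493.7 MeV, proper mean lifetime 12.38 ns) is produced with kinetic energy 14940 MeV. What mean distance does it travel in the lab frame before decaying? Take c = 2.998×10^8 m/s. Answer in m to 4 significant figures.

d ≈ 116.0 m

γ = 1 + K/(m₀c²) = 1 + 14940/493.7 = 31.2613
β = √(1 − 1/γ²) = 0.999488
Dilated lifetime: γτ₀ = 31.2613 × 12.38 ns = 387.015 ns
d = βc·γτ₀ = 0.999488 × (2.998×10^8 m/s) × 3.87015×10^-7 s = 116.0 m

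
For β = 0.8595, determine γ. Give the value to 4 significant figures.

γ = 1/√(1 − β²) = 1/√(1 − 0.8595²) = 1/√(0.261260) = 1.956

γ ≈ 1.956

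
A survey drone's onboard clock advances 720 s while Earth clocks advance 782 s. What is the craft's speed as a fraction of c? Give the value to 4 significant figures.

β ≈ 0.3902

γ = Δt/τ₀ = 782/720 = 1.08611
β = √(1 − 1/γ²) = √(1 − 1/1.08611²) = 0.3902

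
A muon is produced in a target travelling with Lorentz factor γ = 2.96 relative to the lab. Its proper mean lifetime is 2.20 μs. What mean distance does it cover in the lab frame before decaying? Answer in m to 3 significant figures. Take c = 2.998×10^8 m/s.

d ≈ 1840 m

β = √(1 − 1/γ²) = √(1 − 1/2.96²) = 0.94120
Dilated lifetime: Δt = γτ₀ = 2.96 × 2.20 μs = 6.5120 μs
d = vΔt = 0.94120c × 6.5120 μs = 2.8217×10^8 m/s × 6.5120×10^-6 s = 1840 m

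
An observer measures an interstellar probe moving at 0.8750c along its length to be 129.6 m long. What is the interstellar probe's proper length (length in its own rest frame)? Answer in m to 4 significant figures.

L₀ ≈ 267.7 m

γ = 1/√(1 − 0.8750²) = 2.06559
L₀ = γL = 2.06559 × 129.6 = 267.7 m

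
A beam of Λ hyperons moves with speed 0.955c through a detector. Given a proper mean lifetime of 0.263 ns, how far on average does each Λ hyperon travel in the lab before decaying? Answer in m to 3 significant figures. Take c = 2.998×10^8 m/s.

γ = 1/√(1 − 0.955²) = 3.3715
Dilated lifetime: Δt = γτ₀ = 3.3715 × 0.263 ns = 0.88670 ns
d = vΔt = 0.955c × 0.88670 ns = 2.8631×10^8 m/s × 8.8670×10^-10 s = 0.254 m

d ≈ 0.254 m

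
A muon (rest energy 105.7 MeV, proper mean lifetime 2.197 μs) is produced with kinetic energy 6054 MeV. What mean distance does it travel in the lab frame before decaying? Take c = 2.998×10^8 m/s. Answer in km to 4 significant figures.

γ = 1 + K/(m₀c²) = 1 + 6054/105.7 = 58.2753
β = √(1 − 1/γ²) = 0.999853
Dilated lifetime: γτ₀ = 58.2753 × 2.197 μs = 128.031 μs
d = βc·γτ₀ = 0.999853 × (2.998×10^8 m/s) × 0.000128031 s = 38.38 km

d ≈ 38.38 km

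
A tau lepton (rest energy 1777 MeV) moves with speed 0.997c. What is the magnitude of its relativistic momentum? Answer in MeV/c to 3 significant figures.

γ = 1/√(1 − 0.997²) = 12.920
p = γβm₀c = 12.920 × 0.997 × 1777 MeV/c = 22900 MeV/c

p ≈ 22900 MeV/c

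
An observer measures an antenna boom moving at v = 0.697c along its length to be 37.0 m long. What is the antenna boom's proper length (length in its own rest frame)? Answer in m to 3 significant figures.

γ = 1/√(1 − 0.697²) = 1.3946
L₀ = γL = 1.3946 × 37.0 = 51.6 m

L₀ ≈ 51.6 m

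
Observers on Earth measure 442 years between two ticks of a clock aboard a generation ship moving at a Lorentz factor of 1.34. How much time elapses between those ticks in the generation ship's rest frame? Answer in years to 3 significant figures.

τ₀ ≈ 330 years

γ = 1.34 (given)
Proper time: τ₀ = Δt/γ = 442/1.34 = 330 years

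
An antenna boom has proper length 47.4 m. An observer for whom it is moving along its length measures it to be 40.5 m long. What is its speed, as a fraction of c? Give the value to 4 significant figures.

γ = L₀/L = 47.4/40.5 = 1.17037
β = √(1 − 1/γ²) = 0.5196

β ≈ 0.5196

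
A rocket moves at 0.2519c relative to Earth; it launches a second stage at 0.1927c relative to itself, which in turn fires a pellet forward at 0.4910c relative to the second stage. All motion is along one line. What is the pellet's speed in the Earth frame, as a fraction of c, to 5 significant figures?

Compose boost 2: (0.1927 + 0.2519)/(1 + 0.1927×0.2519) = 0.44460/1.048541 = 0.4240177
Compose boost 3: (0.4910 + 0.4240177)/(1 + 0.4910×0.4240177) = 0.9150177/1.208193 = 0.75734

u ≈ 0.75734c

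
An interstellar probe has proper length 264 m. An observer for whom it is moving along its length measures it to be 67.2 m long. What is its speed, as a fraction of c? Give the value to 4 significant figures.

β ≈ 0.9671

γ = L₀/L = 264/67.2 = 3.92857
β = √(1 − 1/γ²) = 0.9671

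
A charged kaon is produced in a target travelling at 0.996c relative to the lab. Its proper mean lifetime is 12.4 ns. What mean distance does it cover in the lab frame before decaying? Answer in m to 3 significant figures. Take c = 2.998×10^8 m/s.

γ = 1/√(1 − 0.996²) = 11.192
Dilated lifetime: Δt = γτ₀ = 11.192 × 12.4 ns = 138.78 ns
d = vΔt = 0.996c × 138.78 ns = 2.9860×10^8 m/s × 1.3878×10^-7 s = 41.4 m

d ≈ 41.4 m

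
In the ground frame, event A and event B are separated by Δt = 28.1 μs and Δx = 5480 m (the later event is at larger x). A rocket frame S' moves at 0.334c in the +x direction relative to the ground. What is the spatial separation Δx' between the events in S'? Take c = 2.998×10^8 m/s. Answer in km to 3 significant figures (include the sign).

γ = 1/√(1 − 0.334²) = 1.0609
Δx' = γ(Δx − vΔt) = 1.0609 × (5480 m − 0.334×(2.998×10^8 m/s)×28.1×10^-6 s)
= 1.0609 × (2666.3 m) = 2.83 km

Δx' ≈ 2.83 km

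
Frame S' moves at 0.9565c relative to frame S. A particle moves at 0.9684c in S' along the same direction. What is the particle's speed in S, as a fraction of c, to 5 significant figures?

Relativistic velocity addition: u = (u' + v)/(1 + u'v/c²)
= (0.9684 + 0.9565)/(1 + 0.9684×0.9565) = 1.9249/1.926275 = 0.99929

u ≈ 0.99929c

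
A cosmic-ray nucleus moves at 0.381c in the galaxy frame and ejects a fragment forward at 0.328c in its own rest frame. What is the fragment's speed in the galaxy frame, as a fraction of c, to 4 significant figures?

u ≈ 0.6302c

Compose boost 2: (0.328 + 0.381)/(1 + 0.328×0.381) = 0.7090/1.12497 = 0.6302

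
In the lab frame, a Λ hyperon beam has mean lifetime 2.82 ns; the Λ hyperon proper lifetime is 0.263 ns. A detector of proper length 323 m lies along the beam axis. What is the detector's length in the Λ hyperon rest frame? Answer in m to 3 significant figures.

Time dilation ⇒ γ = Δt/τ₀ = 2.82/0.263 = 10.722
Length contraction: L = L₀/γ = 323/10.722 = 30.1 m

L ≈ 30.1 m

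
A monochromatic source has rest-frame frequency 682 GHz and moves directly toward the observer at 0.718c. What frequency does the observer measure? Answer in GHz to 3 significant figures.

f_obs ≈ 1680 GHz

Relativistic Doppler: f_obs = f_src √((1+β)/(1−β))
= 682 × √(1.7180/0.28200) = 682 × 2.4682 = 1680 GHz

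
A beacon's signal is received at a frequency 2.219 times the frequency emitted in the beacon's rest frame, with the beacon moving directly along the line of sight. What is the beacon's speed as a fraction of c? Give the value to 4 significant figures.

β ≈ 0.6624

f_obs/f_src = √((1+β)/(1−β)) = 2.219  ⇒  (1+β)/(1−β) = 4.92396
β = |1 − D²|/(1 + D²) = |1 − 4.92396|/(1 + 4.92396) = 0.6624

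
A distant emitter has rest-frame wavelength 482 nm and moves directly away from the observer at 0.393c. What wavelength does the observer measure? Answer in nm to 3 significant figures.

Relativistic Doppler: λ_obs = λ_src √((1+β)/(1−β))
= 482 × √(1.3930/0.60700) = 482 × 1.5149 = 730 nm

λ_obs ≈ 730 nm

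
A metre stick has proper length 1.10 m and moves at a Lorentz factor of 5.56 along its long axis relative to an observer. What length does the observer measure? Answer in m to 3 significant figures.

γ = 5.56 (given)
Length contraction: L = L₀/γ = 1.10/5.56 = 0.198 m

L ≈ 0.198 m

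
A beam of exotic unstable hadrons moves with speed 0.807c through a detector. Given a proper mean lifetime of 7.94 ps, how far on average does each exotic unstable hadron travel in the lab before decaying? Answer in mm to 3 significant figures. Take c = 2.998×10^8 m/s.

γ = 1/√(1 − 0.807²) = 1.6933
Dilated lifetime: Δt = γτ₀ = 1.6933 × 7.94 ps = 13.445 ps
d = vΔt = 0.807c × 13.445 ps = 2.4194×10^8 m/s × 1.3445×10^-11 s = 3.25 mm

d ≈ 3.25 mm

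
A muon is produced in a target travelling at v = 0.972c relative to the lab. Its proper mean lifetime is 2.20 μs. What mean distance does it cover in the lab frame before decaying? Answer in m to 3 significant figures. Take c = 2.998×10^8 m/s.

γ = 1/√(1 − 0.972²) = 4.2557
Dilated lifetime: Δt = γτ₀ = 4.2557 × 2.20 μs = 9.3625 μs
d = vΔt = 0.972c × 9.3625 μs = 2.9141×10^8 m/s × 9.3625×10^-6 s = 2730 m

d ≈ 2730 m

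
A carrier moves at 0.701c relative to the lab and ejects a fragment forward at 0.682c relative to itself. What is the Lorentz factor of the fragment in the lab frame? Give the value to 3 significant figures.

γ ≈ 2.83

u_lab = (0.682 + 0.701)/(1 + 0.682×0.701) = 1.383/1.47808 = 0.935672
γ = 1/√(1 − 0.935672²) = 2.83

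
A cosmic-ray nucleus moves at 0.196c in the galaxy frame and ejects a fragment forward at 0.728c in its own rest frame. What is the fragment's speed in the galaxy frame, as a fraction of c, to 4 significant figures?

Compose boost 2: (0.728 + 0.196)/(1 + 0.728×0.196) = 0.9240/1.14269 = 0.8086

u ≈ 0.8086c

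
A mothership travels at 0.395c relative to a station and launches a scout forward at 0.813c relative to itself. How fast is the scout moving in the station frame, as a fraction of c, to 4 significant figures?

Compose boost 2: (0.813 + 0.395)/(1 + 0.813×0.395) = 1.208/1.32113 = 0.9144

u ≈ 0.9144c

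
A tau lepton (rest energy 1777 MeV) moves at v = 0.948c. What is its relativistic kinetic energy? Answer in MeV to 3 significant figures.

K ≈ 3810 MeV

γ = 1/√(1 − 0.948²) = 3.1420
K = (γ − 1)m₀c² = (3.1420 − 1) × 1777 MeV = 2.1420 × 1777 MeV = 3810 MeV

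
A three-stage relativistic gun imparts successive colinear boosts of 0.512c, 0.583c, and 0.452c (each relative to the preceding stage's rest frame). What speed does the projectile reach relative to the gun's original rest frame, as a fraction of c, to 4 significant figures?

Compose boost 2: (0.583 + 0.512)/(1 + 0.583×0.512) = 1.095/1.29850 = 0.843283
Compose boost 3: (0.452 + 0.843283)/(1 + 0.452×0.843283) = 1.29528/1.38116 = 0.9378

u ≈ 0.9378c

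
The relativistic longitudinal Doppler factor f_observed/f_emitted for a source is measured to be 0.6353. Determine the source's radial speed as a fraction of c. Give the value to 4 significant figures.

f_obs/f_src = √((1−β)/(1+β)) = 0.6353  ⇒  (1−β)/(1+β) = 0.403606
β = |1 − D²|/(1 + D²) = |1 − 0.403606|/(1 + 0.403606) = 0.4249

β ≈ 0.4249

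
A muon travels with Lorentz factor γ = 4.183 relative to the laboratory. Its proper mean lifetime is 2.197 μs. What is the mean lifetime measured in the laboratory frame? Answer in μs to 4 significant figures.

Δt ≈ 9.190 μs

γ = 4.183 (given)
Time dilation: Δt = γτ₀ = 4.183 × 2.197 μs = 9.190 μs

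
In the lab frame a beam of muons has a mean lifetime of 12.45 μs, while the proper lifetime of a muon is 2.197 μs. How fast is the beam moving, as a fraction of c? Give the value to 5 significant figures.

γ = Δt/τ₀ = 12.45/2.197 = 5.666818
β = √(1 − 1/γ²) = √(1 − 1/5.666818²) = 0.98431

β ≈ 0.98431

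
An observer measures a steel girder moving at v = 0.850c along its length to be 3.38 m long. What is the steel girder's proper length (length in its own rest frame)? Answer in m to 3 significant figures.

L₀ ≈ 6.42 m

γ = 1/√(1 − 0.850²) = 1.8983
L₀ = γL = 1.8983 × 3.38 = 6.42 m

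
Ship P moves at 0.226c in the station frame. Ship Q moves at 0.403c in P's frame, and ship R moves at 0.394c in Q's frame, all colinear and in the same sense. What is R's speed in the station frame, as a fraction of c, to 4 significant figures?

Compose boost 2: (0.403 + 0.226)/(1 + 0.403×0.226) = 0.6290/1.09108 = 0.576494
Compose boost 3: (0.394 + 0.576494)/(1 + 0.394×0.576494) = 0.970494/1.22714 = 0.7909

u ≈ 0.7909c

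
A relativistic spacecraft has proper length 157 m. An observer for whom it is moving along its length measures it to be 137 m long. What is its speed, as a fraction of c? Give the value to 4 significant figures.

β ≈ 0.4884

γ = L₀/L = 157/137 = 1.14599
β = √(1 − 1/γ²) = 0.4884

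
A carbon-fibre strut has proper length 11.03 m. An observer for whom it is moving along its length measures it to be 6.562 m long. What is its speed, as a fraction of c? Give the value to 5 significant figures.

β ≈ 0.80378

γ = L₀/L = 11.03/6.562 = 1.680890
β = √(1 − 1/γ²) = 0.80378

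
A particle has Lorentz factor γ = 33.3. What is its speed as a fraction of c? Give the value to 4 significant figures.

β ≈ 0.9995

β = √(1 − 1/γ²) = √(1 − 1/33.3²) = √(0.999098) = 0.9995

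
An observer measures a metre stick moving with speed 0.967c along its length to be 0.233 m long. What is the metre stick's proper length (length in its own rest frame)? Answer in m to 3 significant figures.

L₀ ≈ 0.915 m

γ = 1/√(1 − 0.967²) = 3.9250
L₀ = γL = 3.9250 × 0.233 = 0.915 m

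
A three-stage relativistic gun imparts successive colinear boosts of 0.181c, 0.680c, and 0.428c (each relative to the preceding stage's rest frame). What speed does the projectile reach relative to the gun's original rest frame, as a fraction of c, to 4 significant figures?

Compose boost 2: (0.680 + 0.181)/(1 + 0.680×0.181) = 0.8610/1.12308 = 0.766642
Compose boost 3: (0.428 + 0.766642)/(1 + 0.428×0.766642) = 1.19464/1.32812 = 0.8995

u ≈ 0.8995c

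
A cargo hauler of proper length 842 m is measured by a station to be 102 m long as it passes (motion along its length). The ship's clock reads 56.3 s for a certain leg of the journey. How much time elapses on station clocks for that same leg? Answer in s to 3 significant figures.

Δt ≈ 465 s

Length contraction ⇒ γ = L₀/L = 842/102 = 8.2549
Time dilation: Δt = γτ₀ = 8.2549 × 56.3 s = 465 s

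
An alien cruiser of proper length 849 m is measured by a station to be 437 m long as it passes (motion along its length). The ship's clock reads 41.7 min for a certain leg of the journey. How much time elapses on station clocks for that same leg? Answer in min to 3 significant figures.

Length contraction ⇒ γ = L₀/L = 849/437 = 1.9428
Time dilation: Δt = γτ₀ = 1.9428 × 41.7 min = 81.0 min

Δt ≈ 81.0 min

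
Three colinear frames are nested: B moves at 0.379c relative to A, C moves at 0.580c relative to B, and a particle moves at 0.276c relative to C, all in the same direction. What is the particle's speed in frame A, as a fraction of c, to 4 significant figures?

u ≈ 0.8728c

Compose boost 2: (0.580 + 0.379)/(1 + 0.580×0.379) = 0.9590/1.21982 = 0.786182
Compose boost 3: (0.276 + 0.786182)/(1 + 0.276×0.786182) = 1.06218/1.21699 = 0.8728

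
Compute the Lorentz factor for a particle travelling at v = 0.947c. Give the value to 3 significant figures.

γ = 1/√(1 − β²) = 1/√(1 − 0.947²) = 1/√(0.10319) = 3.11

γ ≈ 3.11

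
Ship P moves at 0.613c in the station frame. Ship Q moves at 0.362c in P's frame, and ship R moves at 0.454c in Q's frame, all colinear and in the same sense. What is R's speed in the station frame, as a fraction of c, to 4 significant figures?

Compose boost 2: (0.362 + 0.613)/(1 + 0.362×0.613) = 0.9750/1.22191 = 0.797934
Compose boost 3: (0.454 + 0.797934)/(1 + 0.454×0.797934) = 1.25193/1.36226 = 0.9190

u ≈ 0.9190c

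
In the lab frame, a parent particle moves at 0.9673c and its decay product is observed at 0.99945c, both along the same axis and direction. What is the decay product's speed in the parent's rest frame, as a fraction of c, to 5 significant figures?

Inverse velocity addition: u' = (u − v)/(1 − uv/c²)
= (0.99945 − 0.9673)/(1 − 0.99945×0.9673) = 0.032150/0.03323201 = 0.96744

u' ≈ 0.96744c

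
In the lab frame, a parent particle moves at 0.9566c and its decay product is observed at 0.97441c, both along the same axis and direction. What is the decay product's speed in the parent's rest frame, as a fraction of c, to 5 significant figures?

u' ≈ 0.26238c

Inverse velocity addition: u' = (u − v)/(1 − uv/c²)
= (0.97441 − 0.9566)/(1 − 0.97441×0.9566) = 0.017810/0.06787939 = 0.26238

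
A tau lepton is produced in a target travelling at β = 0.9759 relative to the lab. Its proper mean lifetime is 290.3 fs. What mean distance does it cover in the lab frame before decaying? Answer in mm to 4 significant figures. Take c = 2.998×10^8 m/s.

γ = 1/√(1 − 0.9759²) = 4.58257
Dilated lifetime: Δt = γτ₀ = 4.58257 × 290.3 fs = 1330.32 fs
d = vΔt = 0.9759c × 1330.32 fs = 2.92575×10^8 m/s × 1.33032×10^-12 s = 0.3892 mm

d ≈ 0.3892 mm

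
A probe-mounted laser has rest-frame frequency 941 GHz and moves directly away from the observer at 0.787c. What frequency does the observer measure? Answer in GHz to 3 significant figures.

f_obs ≈ 325 GHz

Relativistic Doppler: f_obs = f_src √((1−β)/(1+β))
= 941 × √(0.21300/1.7870) = 941 × 0.34525 = 325 GHz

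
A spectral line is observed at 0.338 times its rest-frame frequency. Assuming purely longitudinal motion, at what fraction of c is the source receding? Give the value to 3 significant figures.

f_obs/f_src = √((1−β)/(1+β)) = 0.338  ⇒  (1−β)/(1+β) = 0.11424
β = |1 − D²|/(1 + D²) = |1 − 0.11424|/(1 + 0.11424) = 0.795

β ≈ 0.795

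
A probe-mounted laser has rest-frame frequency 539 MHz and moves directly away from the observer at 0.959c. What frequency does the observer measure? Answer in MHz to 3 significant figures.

f_obs ≈ 78.0 MHz

Relativistic Doppler: f_obs = f_src √((1−β)/(1+β))
= 539 × √(0.041000/1.9590) = 539 × 0.14467 = 78.0 MHz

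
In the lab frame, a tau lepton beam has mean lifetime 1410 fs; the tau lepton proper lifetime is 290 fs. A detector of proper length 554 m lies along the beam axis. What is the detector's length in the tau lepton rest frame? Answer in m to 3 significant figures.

Time dilation ⇒ γ = Δt/τ₀ = 1410/290 = 4.8621
Length contraction: L = L₀/γ = 554/4.8621 = 114 m

L ≈ 114 m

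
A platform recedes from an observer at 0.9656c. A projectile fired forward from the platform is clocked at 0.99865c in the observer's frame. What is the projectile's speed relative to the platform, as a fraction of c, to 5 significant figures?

u' ≈ 0.92568c

Inverse velocity addition: u' = (u − v)/(1 − uv/c²)
= (0.99865 − 0.9656)/(1 − 0.99865×0.9656) = 0.033050/0.03570356 = 0.92568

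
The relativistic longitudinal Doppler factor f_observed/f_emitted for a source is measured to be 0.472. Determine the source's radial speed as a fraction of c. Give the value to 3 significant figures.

β ≈ 0.636

f_obs/f_src = √((1−β)/(1+β)) = 0.472  ⇒  (1−β)/(1+β) = 0.22278
β = |1 − D²|/(1 + D²) = |1 − 0.22278|/(1 + 0.22278) = 0.636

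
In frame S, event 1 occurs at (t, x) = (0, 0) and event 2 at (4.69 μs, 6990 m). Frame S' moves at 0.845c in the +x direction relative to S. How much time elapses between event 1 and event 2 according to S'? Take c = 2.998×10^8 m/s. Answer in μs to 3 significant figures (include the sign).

γ = 1/√(1 − 0.845²) = 1.8700
Δt' = γ(Δt − vΔx/c²) = 1.8700 × (4.69 μs − 0.845×6990 m / (2.998×10^8 m/s))
= 1.8700 × (-15.012 μs) = -28.1 μs

Δt' ≈ -28.1 μs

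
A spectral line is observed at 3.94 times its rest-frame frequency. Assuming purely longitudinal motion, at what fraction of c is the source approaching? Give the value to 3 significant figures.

f_obs/f_src = √((1+β)/(1−β)) = 3.94  ⇒  (1+β)/(1−β) = 15.524
β = |1 − D²|/(1 + D²) = |1 − 15.524|/(1 + 15.524) = 0.879

β ≈ 0.879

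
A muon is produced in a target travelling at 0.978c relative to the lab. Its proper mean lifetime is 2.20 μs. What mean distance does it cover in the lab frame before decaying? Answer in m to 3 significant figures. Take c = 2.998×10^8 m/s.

d ≈ 3090 m

γ = 1/√(1 − 0.978²) = 4.7938
Dilated lifetime: Δt = γτ₀ = 4.7938 × 2.20 μs = 10.546 μs
d = vΔt = 0.978c × 10.546 μs = 2.9320×10^8 m/s × 1.0546×10^-5 s = 3090 m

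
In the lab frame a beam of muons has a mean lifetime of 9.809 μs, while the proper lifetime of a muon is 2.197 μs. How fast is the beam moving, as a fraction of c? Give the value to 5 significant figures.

γ = Δt/τ₀ = 9.809/2.197 = 4.464725
β = √(1 − 1/γ²) = √(1 − 1/4.464725²) = 0.97459

β ≈ 0.97459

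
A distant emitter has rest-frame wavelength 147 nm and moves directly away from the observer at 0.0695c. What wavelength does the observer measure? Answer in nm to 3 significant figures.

Relativistic Doppler: λ_obs = λ_src √((1+β)/(1−β))
= 147 × √(1.0695/0.93050) = 147 × 1.0721 = 158 nm

λ_obs ≈ 158 nm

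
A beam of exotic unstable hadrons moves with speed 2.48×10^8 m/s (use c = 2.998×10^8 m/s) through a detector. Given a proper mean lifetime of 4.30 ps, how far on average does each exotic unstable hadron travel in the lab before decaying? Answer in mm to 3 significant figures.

d ≈ 1.90 mm

β = v/c = 2.48×10^8 / 2.998×10^8 = 0.82722
γ = 1/√(1 − 0.82722²) = 1.7797
Dilated lifetime: Δt = γτ₀ = 1.7797 × 4.30 ps = 7.6529 ps
d = vΔt = 0.82722c × 7.6529 ps = 2.4800×10^8 m/s × 7.6529×10^-12 s = 1.90 mm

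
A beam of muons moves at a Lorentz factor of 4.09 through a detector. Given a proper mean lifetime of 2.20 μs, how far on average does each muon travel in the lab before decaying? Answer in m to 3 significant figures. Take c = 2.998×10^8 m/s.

d ≈ 2620 m

β = √(1 − 1/γ²) = √(1 − 1/4.09²) = 0.96965
Dilated lifetime: Δt = γτ₀ = 4.09 × 2.20 μs = 8.9980 μs
d = vΔt = 0.96965c × 8.9980 μs = 2.9070×10^8 m/s × 8.9980×10^-6 s = 2620 m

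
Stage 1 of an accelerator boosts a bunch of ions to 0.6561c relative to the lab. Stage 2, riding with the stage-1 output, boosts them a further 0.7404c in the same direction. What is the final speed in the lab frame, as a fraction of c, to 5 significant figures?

Compose boost 2: (0.7404 + 0.6561)/(1 + 0.7404×0.6561) = 1.3965/1.485776 = 0.93991

u ≈ 0.93991c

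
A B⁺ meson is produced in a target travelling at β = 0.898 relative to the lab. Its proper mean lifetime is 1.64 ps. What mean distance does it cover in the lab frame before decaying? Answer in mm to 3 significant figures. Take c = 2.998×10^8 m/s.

γ = 1/√(1 − 0.898²) = 2.2728
Dilated lifetime: Δt = γτ₀ = 2.2728 × 1.64 ps = 3.7273 ps
d = vΔt = 0.898c × 3.7273 ps = 2.6922×10^8 m/s × 3.7273×10^-12 s = 1.00 mm

d ≈ 1.00 mm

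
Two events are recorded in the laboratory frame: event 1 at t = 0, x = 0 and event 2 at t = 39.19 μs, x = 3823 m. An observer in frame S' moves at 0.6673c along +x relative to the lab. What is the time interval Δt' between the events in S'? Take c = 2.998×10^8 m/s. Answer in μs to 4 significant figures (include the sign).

γ = 1/√(1 − 0.6673²) = 1.34266
Δt' = γ(Δt − vΔx/c²) = 1.34266 × (39.19 μs − 0.6673×3823 m / (2.998×10^8 m/s))
= 1.34266 × (30.6807 μs) = 41.19 μs

Δt' ≈ 41.19 μs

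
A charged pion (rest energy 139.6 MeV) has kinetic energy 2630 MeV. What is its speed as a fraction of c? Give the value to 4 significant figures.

γ = 1 + K/(m₀c²) = 1 + 2630/139.6 = 19.8395
β = √(1 − 1/γ²) = 0.9987

β ≈ 0.9987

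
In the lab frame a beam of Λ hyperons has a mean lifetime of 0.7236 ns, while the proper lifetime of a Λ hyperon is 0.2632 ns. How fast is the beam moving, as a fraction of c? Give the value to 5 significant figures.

γ = Δt/τ₀ = 0.7236/0.2632 = 2.749240
β = √(1 − 1/γ²) = √(1 − 1/2.749240²) = 0.93150

β ≈ 0.93150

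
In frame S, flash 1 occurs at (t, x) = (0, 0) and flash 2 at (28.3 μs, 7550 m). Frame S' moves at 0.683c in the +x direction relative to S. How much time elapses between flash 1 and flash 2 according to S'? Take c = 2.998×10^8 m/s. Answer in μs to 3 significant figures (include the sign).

Δt' ≈ 15.2 μs

γ = 1/√(1 − 0.683²) = 1.3691
Δt' = γ(Δt − vΔx/c²) = 1.3691 × (28.3 μs − 0.683×7550 m / (2.998×10^8 m/s))
= 1.3691 × (11.100 μs) = 15.2 μs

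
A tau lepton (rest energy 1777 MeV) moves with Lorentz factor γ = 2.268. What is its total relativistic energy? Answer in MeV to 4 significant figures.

γ = 2.268 (given)
E = γm₀c² = 2.268 × 1777 MeV = 4030 MeV

E ≈ 4030 MeV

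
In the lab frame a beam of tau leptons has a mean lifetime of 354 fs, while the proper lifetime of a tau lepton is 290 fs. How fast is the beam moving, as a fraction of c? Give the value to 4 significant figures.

β ≈ 0.5735

γ = Δt/τ₀ = 354/290 = 1.22069
β = √(1 − 1/γ²) = √(1 − 1/1.22069²) = 0.5735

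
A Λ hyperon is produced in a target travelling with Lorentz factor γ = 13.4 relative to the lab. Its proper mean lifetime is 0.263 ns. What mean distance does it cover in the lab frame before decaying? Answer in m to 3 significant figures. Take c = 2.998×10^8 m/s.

β = √(1 − 1/γ²) = √(1 − 1/13.4²) = 0.99721
Dilated lifetime: Δt = γτ₀ = 13.4 × 0.263 ns = 3.5242 ns
d = vΔt = 0.99721c × 3.5242 ns = 2.9896×10^8 m/s × 3.5242×10^-9 s = 1.05 m

d ≈ 1.05 m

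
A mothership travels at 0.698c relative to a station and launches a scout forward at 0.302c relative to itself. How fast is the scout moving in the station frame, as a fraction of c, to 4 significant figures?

u ≈ 0.8259c

Compose boost 2: (0.302 + 0.698)/(1 + 0.302×0.698) = 1.000/1.21080 = 0.8259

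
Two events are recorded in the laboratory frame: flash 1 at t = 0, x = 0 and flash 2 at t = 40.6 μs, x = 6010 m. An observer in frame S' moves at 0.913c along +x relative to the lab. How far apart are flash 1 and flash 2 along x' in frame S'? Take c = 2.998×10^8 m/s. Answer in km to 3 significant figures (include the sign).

Δx' ≈ -12.5 km

γ = 1/√(1 − 0.913²) = 2.4512
Δx' = γ(Δx − vΔt) = 2.4512 × (6010 m − 0.913×(2.998×10^8 m/s)×40.6×10^-6 s)
= 2.4512 × (-5102.9 m) = -12.5 km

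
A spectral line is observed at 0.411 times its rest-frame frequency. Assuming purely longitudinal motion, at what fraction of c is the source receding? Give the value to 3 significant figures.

β ≈ 0.711

f_obs/f_src = √((1−β)/(1+β)) = 0.411  ⇒  (1−β)/(1+β) = 0.16892
β = |1 − D²|/(1 + D²) = |1 − 0.16892|/(1 + 0.16892) = 0.711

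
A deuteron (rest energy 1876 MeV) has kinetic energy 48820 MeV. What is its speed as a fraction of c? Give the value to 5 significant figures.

γ = 1 + K/(m₀c²) = 1 + 48820/1876 = 27.02345
β = √(1 − 1/γ²) = 0.99932

β ≈ 0.99932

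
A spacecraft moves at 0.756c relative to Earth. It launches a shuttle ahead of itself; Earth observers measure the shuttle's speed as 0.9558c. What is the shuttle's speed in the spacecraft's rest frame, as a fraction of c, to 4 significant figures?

u' ≈ 0.7202c

Inverse velocity addition: u' = (u − v)/(1 − uv/c²)
= (0.9558 − 0.756)/(1 − 0.9558×0.756) = 0.1998/0.277415 = 0.7202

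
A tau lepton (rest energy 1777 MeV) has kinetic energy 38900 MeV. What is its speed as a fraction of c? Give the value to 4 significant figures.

γ = 1 + K/(m₀c²) = 1 + 38900/1777 = 22.8908
β = √(1 − 1/γ²) = 0.9990

β ≈ 0.9990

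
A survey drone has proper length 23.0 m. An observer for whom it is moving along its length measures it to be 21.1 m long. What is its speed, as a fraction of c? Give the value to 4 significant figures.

β ≈ 0.3980

γ = L₀/L = 23.0/21.1 = 1.09005
β = √(1 − 1/γ²) = 0.3980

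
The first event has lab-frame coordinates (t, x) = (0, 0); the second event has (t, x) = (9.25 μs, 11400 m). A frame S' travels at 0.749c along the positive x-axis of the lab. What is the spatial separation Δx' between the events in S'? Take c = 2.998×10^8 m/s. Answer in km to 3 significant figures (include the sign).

γ = 1/√(1 − 0.749²) = 1.5093
Δx' = γ(Δx − vΔt) = 1.5093 × (11400 m − 0.749×(2.998×10^8 m/s)×9.25×10^-6 s)
= 1.5093 × (9322.9 m) = 14.1 km

Δx' ≈ 14.1 km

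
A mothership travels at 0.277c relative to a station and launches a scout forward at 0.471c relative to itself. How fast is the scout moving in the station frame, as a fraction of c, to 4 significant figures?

Compose boost 2: (0.471 + 0.277)/(1 + 0.471×0.277) = 0.7480/1.13047 = 0.6617

u ≈ 0.6617c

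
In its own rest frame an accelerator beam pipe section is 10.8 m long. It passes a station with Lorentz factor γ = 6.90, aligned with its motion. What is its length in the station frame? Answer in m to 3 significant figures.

γ = 6.90 (given)
Length contraction: L = L₀/γ = 10.8/6.90 = 1.57 m

L ≈ 1.57 m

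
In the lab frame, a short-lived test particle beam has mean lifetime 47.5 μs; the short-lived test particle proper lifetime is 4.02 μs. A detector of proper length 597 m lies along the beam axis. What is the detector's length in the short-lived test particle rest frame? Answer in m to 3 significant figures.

Time dilation ⇒ γ = Δt/τ₀ = 47.5/4.02 = 11.816
Length contraction: L = L₀/γ = 597/11.816 = 50.5 m

L ≈ 50.5 m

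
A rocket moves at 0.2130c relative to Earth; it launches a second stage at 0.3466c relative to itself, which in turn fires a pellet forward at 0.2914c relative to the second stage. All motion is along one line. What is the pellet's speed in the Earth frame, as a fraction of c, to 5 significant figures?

Compose boost 2: (0.3466 + 0.2130)/(1 + 0.3466×0.2130) = 0.55960/1.073826 = 0.5211274
Compose boost 3: (0.2914 + 0.5211274)/(1 + 0.2914×0.5211274) = 0.8125274/1.151857 = 0.70541

u ≈ 0.70541c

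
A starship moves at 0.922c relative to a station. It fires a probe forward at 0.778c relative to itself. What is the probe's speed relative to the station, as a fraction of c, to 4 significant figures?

Relativistic velocity addition: u = (u' + v)/(1 + u'v/c²)
= (0.778 + 0.922)/(1 + 0.778×0.922) = 1.700/1.71732 = 0.9899

u ≈ 0.9899c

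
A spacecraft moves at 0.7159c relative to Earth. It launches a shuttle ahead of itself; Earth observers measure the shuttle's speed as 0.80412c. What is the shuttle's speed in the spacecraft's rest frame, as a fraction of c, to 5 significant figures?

u' ≈ 0.20790c

Inverse velocity addition: u' = (u − v)/(1 − uv/c²)
= (0.80412 − 0.7159)/(1 − 0.80412×0.7159) = 0.088220/0.4243305 = 0.20790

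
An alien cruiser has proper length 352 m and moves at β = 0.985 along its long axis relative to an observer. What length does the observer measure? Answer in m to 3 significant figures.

L ≈ 60.7 m

γ = 1/√(1 − 0.985²) = 5.7953
Length contraction: L = L₀/γ = 352/5.7953 = 60.7 m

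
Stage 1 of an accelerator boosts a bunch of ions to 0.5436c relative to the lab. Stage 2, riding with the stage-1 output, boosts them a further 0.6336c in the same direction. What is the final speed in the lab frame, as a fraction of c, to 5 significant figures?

u ≈ 0.87562c

Compose boost 2: (0.6336 + 0.5436)/(1 + 0.6336×0.5436) = 1.1772/1.344425 = 0.87562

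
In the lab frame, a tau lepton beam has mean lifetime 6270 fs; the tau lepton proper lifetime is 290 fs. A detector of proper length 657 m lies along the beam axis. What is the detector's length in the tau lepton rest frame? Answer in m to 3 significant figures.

Time dilation ⇒ γ = Δt/τ₀ = 6270/290 = 21.621
Length contraction: L = L₀/γ = 657/21.621 = 30.4 m

L ≈ 30.4 m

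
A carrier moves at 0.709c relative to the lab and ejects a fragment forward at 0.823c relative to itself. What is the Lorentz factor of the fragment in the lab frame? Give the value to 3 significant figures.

γ ≈ 3.95

u_lab = (0.823 + 0.709)/(1 + 0.823×0.709) = 1.532/1.58351 = 0.967473
γ = 1/√(1 − 0.967473²) = 3.95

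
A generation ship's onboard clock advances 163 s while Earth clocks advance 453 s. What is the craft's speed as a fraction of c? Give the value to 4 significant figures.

β ≈ 0.9330

γ = Δt/τ₀ = 453/163 = 2.77914
β = √(1 − 1/γ²) = √(1 − 1/2.77914²) = 0.9330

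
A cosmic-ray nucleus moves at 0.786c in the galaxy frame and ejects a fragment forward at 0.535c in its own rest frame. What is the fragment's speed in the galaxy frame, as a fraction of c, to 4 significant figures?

u ≈ 0.9299c

Compose boost 2: (0.535 + 0.786)/(1 + 0.535×0.786) = 1.321/1.42051 = 0.9299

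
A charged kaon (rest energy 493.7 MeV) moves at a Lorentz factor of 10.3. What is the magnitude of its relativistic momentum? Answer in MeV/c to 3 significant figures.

p ≈ 5060 MeV/c

β = √(1 − 1/γ²) = √(1 − 1/10.3²) = 0.99528
p = γβm₀c = 10.3 × 0.99528 × 493.7 MeV/c = 5060 MeV/c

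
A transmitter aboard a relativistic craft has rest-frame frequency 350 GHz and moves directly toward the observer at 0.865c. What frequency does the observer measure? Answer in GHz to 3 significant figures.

f_obs ≈ 1300 GHz

Relativistic Doppler: f_obs = f_src √((1+β)/(1−β))
= 350 × √(1.8650/0.13500) = 350 × 3.7168 = 1300 GHz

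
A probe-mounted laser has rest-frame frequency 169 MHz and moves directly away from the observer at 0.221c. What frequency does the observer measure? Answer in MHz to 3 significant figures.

Relativistic Doppler: f_obs = f_src √((1−β)/(1+β))
= 169 × √(0.77900/1.2210) = 169 × 0.79875 = 135 MHz

f_obs ≈ 135 MHz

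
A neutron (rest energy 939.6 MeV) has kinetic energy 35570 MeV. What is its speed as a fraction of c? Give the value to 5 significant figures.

β ≈ 0.99967

γ = 1 + K/(m₀c²) = 1 + 35570/939.6 = 38.85653
β = √(1 − 1/γ²) = 0.99967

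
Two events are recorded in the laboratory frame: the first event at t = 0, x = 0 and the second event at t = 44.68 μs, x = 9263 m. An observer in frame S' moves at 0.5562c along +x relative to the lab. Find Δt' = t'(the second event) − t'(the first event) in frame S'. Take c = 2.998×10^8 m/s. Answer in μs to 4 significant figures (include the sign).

γ = 1/√(1 − 0.5562²) = 1.20330
Δt' = γ(Δt − vΔx/c²) = 1.20330 × (44.68 μs − 0.5562×9263 m / (2.998×10^8 m/s))
= 1.20330 × (27.4949 μs) = 33.08 μs

Δt' ≈ 33.08 μs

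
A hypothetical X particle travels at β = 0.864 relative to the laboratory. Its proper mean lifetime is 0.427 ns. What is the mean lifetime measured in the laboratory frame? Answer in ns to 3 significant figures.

Δt ≈ 0.848 ns

γ = 1/√(1 − 0.864²) = 1.9861
Time dilation: Δt = γτ₀ = 1.9861 × 0.427 ns = 0.848 ns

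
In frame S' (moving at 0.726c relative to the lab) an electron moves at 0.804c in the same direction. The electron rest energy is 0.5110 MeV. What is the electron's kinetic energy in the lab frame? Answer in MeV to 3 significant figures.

u_lab = (0.804 + 0.726)/(1 + 0.804×0.726) = 0.966090
γ = 1/√(1 − 0.966090²) = 3.8729
K = (γ − 1)m₀c² = (3.8729 − 1) × 0.5110 = 2.8729 × 0.5110 = 1.47 MeV

K ≈ 1.47 MeV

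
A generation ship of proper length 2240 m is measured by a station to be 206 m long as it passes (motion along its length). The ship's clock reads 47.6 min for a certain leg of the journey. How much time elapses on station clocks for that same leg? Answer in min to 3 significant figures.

Length contraction ⇒ γ = L₀/L = 2240/206 = 10.874
Time dilation: Δt = γτ₀ = 10.874 × 47.6 min = 518 min

Δt ≈ 518 min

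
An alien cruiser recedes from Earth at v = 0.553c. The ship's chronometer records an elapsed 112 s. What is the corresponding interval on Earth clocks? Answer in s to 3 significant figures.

γ = 1/√(1 − 0.553²) = 1.2002
Time dilation: Δt = γτ₀ = 1.2002 × 112 s = 134 s

Δt ≈ 134 s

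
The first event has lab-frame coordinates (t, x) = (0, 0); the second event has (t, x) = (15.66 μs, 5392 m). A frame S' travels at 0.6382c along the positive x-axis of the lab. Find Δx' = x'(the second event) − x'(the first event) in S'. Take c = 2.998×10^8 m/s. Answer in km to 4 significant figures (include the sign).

γ = 1/√(1 − 0.6382²) = 1.29892
Δx' = γ(Δx − vΔt) = 1.29892 × (5392 m − 0.6382×(2.998×10^8 m/s)×15.66×10^-6 s)
= 1.29892 × (2395.74 m) = 3.112 km

Δx' ≈ 3.112 km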